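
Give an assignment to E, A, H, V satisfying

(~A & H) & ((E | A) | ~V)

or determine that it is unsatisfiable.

E = True, A = False, H = True, V = False

  ~A & H = True
    ~A = True
  (E | A) | ~V = True
    E | A = True
    ~V = True
Both conjuncts True, so the formula holds.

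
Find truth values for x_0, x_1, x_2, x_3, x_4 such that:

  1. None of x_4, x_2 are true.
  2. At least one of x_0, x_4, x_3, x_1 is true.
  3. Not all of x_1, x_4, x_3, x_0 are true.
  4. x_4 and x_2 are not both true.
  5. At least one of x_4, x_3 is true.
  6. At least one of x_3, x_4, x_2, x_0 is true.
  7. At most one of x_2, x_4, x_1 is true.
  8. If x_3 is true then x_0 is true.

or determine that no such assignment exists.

x_0 = True, x_1 = False, x_2 = False, x_3 = True, x_4 = False

  (1) {x_4, x_2}: 0 true — none ✓
  (2) {x_0, x_4, x_3, x_1}: 2 true — at least one ✓
  (3) {x_1, x_4, x_3, x_0}: 2/4 true — not all ✓
  (4) x_4=F, x_2=F — not both ✓
  (5) {x_4, x_3}: 1 true — at least one ✓
  (6) {x_3, x_4, x_2, x_0}: 2 true — at least one ✓
  (7) {x_2, x_4, x_1}: 0 true — at most one ✓
  (8) x_3=T ⇒ x_0: T ✓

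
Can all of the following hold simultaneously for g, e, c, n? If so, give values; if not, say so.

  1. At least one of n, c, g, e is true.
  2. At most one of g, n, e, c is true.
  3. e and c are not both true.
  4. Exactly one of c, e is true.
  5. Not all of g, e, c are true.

g: False, e: False, c: True, n: False

  (1) {n, c, g, e}: 1 true — at least one ✓
  (2) {g, n, e, c}: 1 true — at most one ✓
  (3) e=F, c=T — not both ✓
  (4) {c, e}: 1 true — exactly one ✓
  (5) {g, e, c}: 1/3 true — not all ✓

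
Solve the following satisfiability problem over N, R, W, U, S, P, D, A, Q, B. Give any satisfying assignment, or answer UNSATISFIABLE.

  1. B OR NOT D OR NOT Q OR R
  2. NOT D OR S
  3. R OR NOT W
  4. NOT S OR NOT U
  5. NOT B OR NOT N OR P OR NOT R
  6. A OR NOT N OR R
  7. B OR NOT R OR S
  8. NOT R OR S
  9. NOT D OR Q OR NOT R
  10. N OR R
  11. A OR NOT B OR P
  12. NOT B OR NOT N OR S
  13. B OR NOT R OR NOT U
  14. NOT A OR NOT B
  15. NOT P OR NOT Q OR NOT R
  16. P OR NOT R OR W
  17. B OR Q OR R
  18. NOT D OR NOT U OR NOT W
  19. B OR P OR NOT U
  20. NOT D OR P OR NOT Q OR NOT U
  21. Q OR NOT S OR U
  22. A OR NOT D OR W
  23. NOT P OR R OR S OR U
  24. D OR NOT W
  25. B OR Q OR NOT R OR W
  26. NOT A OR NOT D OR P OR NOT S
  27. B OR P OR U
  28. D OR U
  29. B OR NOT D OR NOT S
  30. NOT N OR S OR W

Case S = True:
  (NOT S OR NOT U) forces U = False.
  (Q OR NOT S OR U) forces Q = True.
  (D OR U) forces D = True.
  (B OR NOT D OR NOT S) forces B = True.
  (NOT A OR NOT B) forces A = False.
  (A OR NOT B OR P) forces P = True.
  (NOT P OR NOT Q OR NOT R) forces R = False.
  (R OR NOT W) forces W = False.
  Clause (A OR NOT D OR W) is falsified — contradiction.
Case S = False:
  (NOT D OR S) forces D = False.
  (NOT R OR S) forces R = False.
  (R OR NOT W) forces W = False.
  (N OR R) forces N = True.
  Clause (NOT N OR S OR W) is falsified — contradiction.
Both cases fail, so the formula is unsatisfiable.

Unsatisfiable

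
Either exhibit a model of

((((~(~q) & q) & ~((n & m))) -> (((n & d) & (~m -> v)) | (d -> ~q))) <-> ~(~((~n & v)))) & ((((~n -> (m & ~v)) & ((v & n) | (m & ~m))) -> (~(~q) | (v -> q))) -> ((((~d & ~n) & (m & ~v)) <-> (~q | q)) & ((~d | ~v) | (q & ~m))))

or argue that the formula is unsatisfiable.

Unsatisfiable — no assignment works.

Case q = True: the formula simplifies to ((~((n & m)) -> (((n & d) & (~m -> v)) | ~d)) <-> ~(~((~n & v)))) & (((~d & ~n) & (m & ~v)) & ((~d | ~v) | ~m)).
  d = True: the conjunct ~d is False.
  d = False: simplifies to ~(~((~n & v))) & (~n & (m & ~v)).
    v = True: the conjunct ~v is False.
    v = False: the conjunct ~(~((~n & v))) becomes ~(~False) = False.
Case q = False: the formula simplifies to ~(~((~n & v))) & ((((~n -> (m & ~v)) & ((v & n) | (m & ~m))) -> ~v) -> (((~d & ~n) & (m & ~v)) & (~d | ~v))).
  v = True: simplifies to ~(~(~n)) & (n & (n | (m & ~m))).
    n = True: the conjunct ~(~(~n)) becomes ~(~False) = False.
    n = False: the conjunct n is False.
  v = False: the conjunct ~(~((~n & v))) becomes ~(~False) = False.
Both cases fail — unsatisfiable.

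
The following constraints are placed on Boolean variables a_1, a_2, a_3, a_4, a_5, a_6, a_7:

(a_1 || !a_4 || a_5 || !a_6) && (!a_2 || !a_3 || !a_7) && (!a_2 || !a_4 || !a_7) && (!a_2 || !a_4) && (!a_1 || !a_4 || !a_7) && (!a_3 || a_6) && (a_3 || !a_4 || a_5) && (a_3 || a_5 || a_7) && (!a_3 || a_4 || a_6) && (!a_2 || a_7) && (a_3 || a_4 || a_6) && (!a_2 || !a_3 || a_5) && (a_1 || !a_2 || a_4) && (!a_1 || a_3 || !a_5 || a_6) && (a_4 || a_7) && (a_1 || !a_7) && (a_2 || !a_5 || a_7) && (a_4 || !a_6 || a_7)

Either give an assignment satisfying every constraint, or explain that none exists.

a_1 = True, a_2 = False, a_3 = True, a_4 = False, a_5 = True, a_6 = True, a_7 = True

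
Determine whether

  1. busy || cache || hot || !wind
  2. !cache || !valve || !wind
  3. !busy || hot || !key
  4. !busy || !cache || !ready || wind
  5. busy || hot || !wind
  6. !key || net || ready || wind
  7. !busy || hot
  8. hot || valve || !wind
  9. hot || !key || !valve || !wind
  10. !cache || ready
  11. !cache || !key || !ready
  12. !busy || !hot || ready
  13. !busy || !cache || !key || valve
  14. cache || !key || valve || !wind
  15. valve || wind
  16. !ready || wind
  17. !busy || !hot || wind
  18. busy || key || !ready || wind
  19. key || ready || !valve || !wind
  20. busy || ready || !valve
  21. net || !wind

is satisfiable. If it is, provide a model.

hot = True; net = True; valve = False; wind = True; busy = True; key = False; ready = True; cache = False

Try hot = False:
  (!busy || hot) forces busy = False.
  (busy || hot || !wind) forces wind = False.
  (valve || wind) forces valve = True.
  (!ready || wind) forces ready = False.
  clause (busy || ready || !valve) is falsified — backtrack.
So hot = True.
Set net = True.
Set valve = False.
  then (valve || wind) forces wind = True.
Set busy = True.
  then (!busy || !hot || ready) forces ready = True.
Try key = True:
  (!cache || !key || !ready) forces cache = False.
  clause (cache || !key || valve || !wind) is falsified — backtrack.
So key = False.
Set cache = False.
All clauses satisfied.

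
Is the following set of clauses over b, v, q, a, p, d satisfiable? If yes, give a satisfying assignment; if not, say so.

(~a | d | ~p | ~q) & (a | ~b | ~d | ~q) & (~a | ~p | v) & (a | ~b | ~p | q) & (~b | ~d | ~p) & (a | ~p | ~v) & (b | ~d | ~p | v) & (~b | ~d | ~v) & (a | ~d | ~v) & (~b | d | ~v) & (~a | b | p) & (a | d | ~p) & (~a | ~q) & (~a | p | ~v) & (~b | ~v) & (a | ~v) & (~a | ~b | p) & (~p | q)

Set b = False.
Set v = False.
Set q = False.
  then (~p | q) forces p = False.
  then (~a | b | p) forces a = False.
Set d = False.
All clauses satisfied.

b=F, v=F, q=F, a=F, p=F, d=F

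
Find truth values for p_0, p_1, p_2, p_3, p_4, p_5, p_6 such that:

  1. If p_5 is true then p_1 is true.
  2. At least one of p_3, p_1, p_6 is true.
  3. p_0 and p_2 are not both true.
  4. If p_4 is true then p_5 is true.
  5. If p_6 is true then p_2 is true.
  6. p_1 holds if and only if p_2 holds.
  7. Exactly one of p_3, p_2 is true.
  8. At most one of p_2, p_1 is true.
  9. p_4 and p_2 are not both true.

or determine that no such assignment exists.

p_0=T, p_1=F, p_2=F, p_3=T, p_4=F, p_5=F, p_6=F

  (1) p_5=F ⇒ p_1: vacuous ✓
  (2) {p_3, p_1, p_6}: 1 true — at least one ✓
  (3) p_0=T, p_2=F — not both ✓
  (4) p_4=F ⇒ p_5: vacuous ✓
  (5) p_6=F ⇒ p_2: vacuous ✓
  (6) p_1=F, p_2=F — same ✓
  (7) {p_3, p_2}: 1 true — exactly one ✓
  (8) {p_2, p_1}: 0 true — at most one ✓
  (9) p_4=F, p_2=F — not both ✓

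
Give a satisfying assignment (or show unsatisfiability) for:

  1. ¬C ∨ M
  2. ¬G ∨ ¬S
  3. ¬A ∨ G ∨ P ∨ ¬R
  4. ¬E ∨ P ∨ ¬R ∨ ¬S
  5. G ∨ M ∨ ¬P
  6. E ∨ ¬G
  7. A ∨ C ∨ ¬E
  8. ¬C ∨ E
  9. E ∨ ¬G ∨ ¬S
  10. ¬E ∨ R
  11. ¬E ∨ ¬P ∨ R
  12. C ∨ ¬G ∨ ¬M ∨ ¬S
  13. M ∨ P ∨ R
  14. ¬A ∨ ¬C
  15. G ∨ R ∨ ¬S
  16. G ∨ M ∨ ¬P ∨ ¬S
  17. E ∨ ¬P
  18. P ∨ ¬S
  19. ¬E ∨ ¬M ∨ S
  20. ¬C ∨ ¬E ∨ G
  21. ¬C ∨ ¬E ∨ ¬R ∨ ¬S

S = False; R = True; E = True; P = True; A = True; M = False; G = True; C = False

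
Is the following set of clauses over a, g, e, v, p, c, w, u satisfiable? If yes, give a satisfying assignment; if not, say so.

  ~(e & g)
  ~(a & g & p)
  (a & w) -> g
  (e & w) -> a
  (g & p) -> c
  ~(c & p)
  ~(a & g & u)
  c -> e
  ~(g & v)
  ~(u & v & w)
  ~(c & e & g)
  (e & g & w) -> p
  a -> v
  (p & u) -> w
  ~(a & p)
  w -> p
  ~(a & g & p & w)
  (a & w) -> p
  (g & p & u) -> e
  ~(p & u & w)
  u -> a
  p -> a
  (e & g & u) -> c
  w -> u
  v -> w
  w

The formula is unsatisfiable.

Case p = True:
  (a | ~p) forces a = True.
  Clause (~a | ~p) is falsified — contradiction.
Case p = False:
  (w) forces w = True.
  Clause (p | ~w) is falsified — contradiction.
Both cases fail, so the formula is unsatisfiable.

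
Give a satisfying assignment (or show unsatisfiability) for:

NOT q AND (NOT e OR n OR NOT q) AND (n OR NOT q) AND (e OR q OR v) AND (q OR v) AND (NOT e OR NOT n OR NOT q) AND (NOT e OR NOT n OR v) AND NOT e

Unit clause (NOT q) forces q = False.
In (q OR v) only v is left, so v = True.
Unit clause (NOT e) forces e = False.
Set n = True.
Check each clause:
  (NOT q): NOT q holds.
  (NOT e OR n OR NOT q): NOT e holds.
  (n OR NOT q): n holds.
  (e OR q OR v): v holds.
  (q OR v): v holds.
  (NOT e OR NOT n OR NOT q): NOT e holds.
  (NOT e OR NOT n OR v): NOT e holds.
  (NOT e): NOT e holds.
All clauses satisfied.

n: True, v: True, q: False, e: False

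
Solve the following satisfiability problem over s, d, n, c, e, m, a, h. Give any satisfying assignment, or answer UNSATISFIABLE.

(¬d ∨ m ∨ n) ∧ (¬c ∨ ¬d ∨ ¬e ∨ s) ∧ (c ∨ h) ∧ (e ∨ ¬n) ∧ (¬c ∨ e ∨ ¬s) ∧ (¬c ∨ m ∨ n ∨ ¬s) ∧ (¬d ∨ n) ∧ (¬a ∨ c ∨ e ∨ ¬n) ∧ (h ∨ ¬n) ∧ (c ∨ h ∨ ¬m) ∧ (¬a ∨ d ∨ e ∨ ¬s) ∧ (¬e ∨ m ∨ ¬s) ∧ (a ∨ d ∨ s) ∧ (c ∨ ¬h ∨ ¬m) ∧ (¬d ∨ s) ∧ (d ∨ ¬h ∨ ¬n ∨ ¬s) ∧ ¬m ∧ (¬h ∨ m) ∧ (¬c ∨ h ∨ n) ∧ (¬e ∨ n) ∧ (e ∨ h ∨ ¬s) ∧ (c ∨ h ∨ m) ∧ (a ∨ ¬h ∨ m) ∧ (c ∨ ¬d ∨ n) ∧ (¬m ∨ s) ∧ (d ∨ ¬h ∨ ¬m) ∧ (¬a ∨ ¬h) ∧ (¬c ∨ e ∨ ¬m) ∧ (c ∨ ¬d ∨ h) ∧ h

Case m = True:
  Clause (¬m) is falsified — contradiction.
Case m = False:
  (¬h ∨ m) forces h = False.
  Clause (h) is falsified — contradiction.
Both cases fail, so the formula is unsatisfiable.

UNSATISFIABLE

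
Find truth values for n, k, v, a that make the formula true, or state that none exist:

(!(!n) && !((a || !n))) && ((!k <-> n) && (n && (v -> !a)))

n = True; k = False; v = False; a = False

  !(!n) && !((a || !n)) = True
    !(!n) = True
      !n = False
    !((a || !n)) = True
      a || !n = False
        !n = False
  (!k <-> n) && (n && (v -> !a)) = True
    !k <-> n = True
      !k = True
    n && (v -> !a) = True
      v -> !a = True
        !a = True
Both conjuncts True, so the formula holds.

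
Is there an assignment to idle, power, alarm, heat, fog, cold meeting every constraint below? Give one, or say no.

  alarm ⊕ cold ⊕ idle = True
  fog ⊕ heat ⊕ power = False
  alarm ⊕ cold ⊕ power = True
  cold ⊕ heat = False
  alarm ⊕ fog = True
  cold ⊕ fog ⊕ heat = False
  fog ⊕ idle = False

idle = False, power = False, alarm = True, heat = False, fog = False, cold = False

alarm ⊕ cold ⊕ idle = T ⊕ F ⊕ F = True ✓
fog ⊕ heat ⊕ power = F ⊕ F ⊕ F = False ✓
alarm ⊕ cold ⊕ power = T ⊕ F ⊕ F = True ✓
cold ⊕ heat = F ⊕ F = False ✓
alarm ⊕ fog = T ⊕ F = True ✓
cold ⊕ fog ⊕ heat = F ⊕ F ⊕ F = False ✓
fog ⊕ idle = F ⊕ F = False ✓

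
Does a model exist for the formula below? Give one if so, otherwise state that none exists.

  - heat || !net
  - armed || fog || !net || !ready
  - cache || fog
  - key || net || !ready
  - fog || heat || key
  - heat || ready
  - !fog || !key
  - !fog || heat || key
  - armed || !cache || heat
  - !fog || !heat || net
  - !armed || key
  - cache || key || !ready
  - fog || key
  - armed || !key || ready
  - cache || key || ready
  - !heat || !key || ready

heat = True, key = False, fog = True, net = True, armed = False, ready = True, cache = True

Set heat = True.
Set key = False.
  then (!armed || key) forces armed = False.
  then (fog || key) forces fog = True.
  then (!fog || !heat || net) forces net = True.
Set ready = True.
  then (cache || key || !ready) forces cache = True.
All clauses satisfied.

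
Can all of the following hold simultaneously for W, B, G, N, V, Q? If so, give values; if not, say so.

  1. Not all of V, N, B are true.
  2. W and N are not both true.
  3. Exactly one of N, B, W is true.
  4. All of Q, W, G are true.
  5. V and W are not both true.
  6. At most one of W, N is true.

W = True, B = False, G = True, N = False, V = False, Q = True

  (1) {V, N, B}: 0/3 true — not all ✓
  (2) W=T, N=F — not both ✓
  (3) {N, B, W}: 1 true — exactly one ✓
  (4) {Q, W, G}: all 3 true ✓
  (5) V=F, W=T — not both ✓
  (6) {W, N}: 1 true — at most one ✓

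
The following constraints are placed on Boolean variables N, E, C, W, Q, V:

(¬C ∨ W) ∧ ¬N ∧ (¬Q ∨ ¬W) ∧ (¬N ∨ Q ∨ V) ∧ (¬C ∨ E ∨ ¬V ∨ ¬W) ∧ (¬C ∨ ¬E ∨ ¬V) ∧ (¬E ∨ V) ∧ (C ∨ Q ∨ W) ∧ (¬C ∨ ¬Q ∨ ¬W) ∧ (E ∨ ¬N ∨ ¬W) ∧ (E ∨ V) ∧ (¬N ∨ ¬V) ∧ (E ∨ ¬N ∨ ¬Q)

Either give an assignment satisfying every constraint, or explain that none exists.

N = False, E = True, C = False, W = True, Q = False, V = True

Unit clause (¬N) forces N = False.
Set E = True.
  then (¬E ∨ V) forces V = True.
  then (¬C ∨ ¬E ∨ ¬V) forces C = False.
Set W = True.
  then (¬Q ∨ ¬W) forces Q = False.
All clauses satisfied.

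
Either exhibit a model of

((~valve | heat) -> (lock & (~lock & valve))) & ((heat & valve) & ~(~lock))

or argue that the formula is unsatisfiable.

Case lock = True: the formula simplifies to ~((~valve | heat)) & (heat & valve).
  heat = True: the conjunct ~((~valve | heat)) becomes ~((~valve | True)) = False.
  heat = False: the conjunct heat is False.
Case lock = False: the conjunct ~(~lock) becomes ~(~False) = False.
Both cases fail — unsatisfiable.

Unsatisfiable — no assignment works.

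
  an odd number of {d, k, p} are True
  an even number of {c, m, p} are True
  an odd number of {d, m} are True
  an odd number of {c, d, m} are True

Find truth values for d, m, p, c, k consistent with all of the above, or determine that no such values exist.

d: False; m: True; p: True; c: False; k: False

{d, k, p}: 1 true → odd ✓
{c, m, p}: 2 true → even ✓
{d, m}: 1 true → odd ✓
{c, d, m}: 1 true → odd ✓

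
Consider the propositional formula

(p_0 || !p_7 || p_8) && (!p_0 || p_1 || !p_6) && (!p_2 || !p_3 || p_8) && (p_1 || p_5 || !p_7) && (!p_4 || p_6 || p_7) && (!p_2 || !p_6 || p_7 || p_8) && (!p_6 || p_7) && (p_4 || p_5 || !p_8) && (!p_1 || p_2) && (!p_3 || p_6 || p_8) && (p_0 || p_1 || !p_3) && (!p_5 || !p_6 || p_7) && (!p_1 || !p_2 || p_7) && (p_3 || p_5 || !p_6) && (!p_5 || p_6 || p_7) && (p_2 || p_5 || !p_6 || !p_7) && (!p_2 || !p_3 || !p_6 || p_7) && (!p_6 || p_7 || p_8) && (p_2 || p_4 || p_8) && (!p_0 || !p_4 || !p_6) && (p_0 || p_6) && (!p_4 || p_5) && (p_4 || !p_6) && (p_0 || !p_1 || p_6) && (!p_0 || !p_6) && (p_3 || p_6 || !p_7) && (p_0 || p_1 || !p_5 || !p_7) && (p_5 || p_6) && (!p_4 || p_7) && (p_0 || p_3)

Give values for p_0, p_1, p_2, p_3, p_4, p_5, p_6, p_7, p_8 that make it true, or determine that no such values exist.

p_0=T, p_1=F, p_2=F, p_3=T, p_4=F, p_5=T, p_6=F, p_7=T, p_8=T

Set p_0 = True.
  then (!p_0 || !p_6) forces p_6 = False.
  then (p_5 || p_6) forces p_5 = True.
  then (!p_5 || p_6 || p_7) forces p_7 = True.
  then (p_3 || p_6 || !p_7) forces p_3 = True.
  then (!p_3 || p_6 || p_8) forces p_8 = True.
Set p_1 = False.
Set p_2 = False.
Set p_4 = False.
All clauses satisfied.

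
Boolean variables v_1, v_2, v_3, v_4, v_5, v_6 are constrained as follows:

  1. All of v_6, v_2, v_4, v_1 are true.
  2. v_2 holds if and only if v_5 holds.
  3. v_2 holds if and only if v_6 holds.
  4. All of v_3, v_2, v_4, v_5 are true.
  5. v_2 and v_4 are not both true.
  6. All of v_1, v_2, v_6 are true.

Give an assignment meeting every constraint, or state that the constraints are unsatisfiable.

Case v_2 = True:
  (1) forces v_6 = True.
  (1) forces v_4 = True.
  Constraint (5) is violated (v_2=T, v_4=T) — contradiction.
Case v_2 = False:
  Constraint (1) is violated (v_2=F) — contradiction.
Both cases fail — unsatisfiable.

The formula is unsatisfiable.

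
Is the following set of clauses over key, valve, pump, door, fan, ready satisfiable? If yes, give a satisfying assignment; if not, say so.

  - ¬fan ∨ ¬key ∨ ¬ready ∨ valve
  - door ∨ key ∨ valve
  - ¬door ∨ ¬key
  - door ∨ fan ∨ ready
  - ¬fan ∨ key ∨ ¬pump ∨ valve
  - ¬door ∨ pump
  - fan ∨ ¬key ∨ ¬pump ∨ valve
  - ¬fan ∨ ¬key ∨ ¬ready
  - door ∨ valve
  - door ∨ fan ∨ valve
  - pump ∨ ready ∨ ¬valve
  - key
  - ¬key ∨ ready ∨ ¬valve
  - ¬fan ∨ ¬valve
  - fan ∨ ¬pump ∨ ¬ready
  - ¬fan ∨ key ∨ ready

key=T; valve=T; pump=F; door=F; fan=F; ready=T

Unit clause (key) forces key = True.
In (¬door ∨ ¬key) only ¬door is left, so door = False.
In (door ∨ valve) only valve is left, so valve = True.
In (¬key ∨ ready ∨ ¬valve) only ready is left, so ready = True.
In (¬fan ∨ ¬valve) only ¬fan is left, so fan = False.
In (fan ∨ ¬pump ∨ ¬ready) only ¬pump is left, so pump = False.
All clauses satisfied.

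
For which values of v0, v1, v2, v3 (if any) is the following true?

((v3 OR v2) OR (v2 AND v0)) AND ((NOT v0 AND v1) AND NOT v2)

v0 = False, v1 = True, v2 = False, v3 = True

  (v3 OR v2) OR (v2 AND v0) = True
    v3 OR v2 = True
    v2 AND v0 = False
  (NOT v0 AND v1) AND NOT v2 = True
    NOT v0 AND v1 = True
      NOT v0 = True
    NOT v2 = True
Both conjuncts True, so the formula holds.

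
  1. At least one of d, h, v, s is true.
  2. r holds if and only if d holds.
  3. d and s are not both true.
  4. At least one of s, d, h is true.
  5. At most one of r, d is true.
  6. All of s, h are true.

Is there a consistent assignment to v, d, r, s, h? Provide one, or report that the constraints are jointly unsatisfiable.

v=T, d=F, r=F, s=T, h=T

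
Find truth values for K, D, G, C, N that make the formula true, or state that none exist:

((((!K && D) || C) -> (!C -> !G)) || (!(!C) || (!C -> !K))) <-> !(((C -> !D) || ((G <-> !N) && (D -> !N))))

K = True; D = True; G = False; C = True; N = False

  ((((!K && D) || C) -> (!C -> !G)) || (!(!C) || (!C -> !K))) <-> !(((C -> !D) || ((G <-> !N) && (D -> !N)))) = True
    (((!K && D) || C) -> (!C -> !G)) || (!(!C) || (!C -> !K)) = True
      ((!K && D) || C) -> (!C -> !G) = True
        (!K && D) || C = True
          !K && D = False
            !K = False
        !C -> !G = True
          !C = False
          !G = True
      !(!C) || (!C -> !K) = True
        !(!C) = True
          !C = False
        !C -> !K = True
          !C = False
          !K = False
    !(((C -> !D) || ((G <-> !N) && (D -> !N)))) = True
      (C -> !D) || ((G <-> !N) && (D -> !N)) = False
        C -> !D = False
          !D = False
        (G <-> !N) && (D -> !N) = False
          G <-> !N = False
            !N = True
          D -> !N = True
            !N = True
The formula evaluates to True.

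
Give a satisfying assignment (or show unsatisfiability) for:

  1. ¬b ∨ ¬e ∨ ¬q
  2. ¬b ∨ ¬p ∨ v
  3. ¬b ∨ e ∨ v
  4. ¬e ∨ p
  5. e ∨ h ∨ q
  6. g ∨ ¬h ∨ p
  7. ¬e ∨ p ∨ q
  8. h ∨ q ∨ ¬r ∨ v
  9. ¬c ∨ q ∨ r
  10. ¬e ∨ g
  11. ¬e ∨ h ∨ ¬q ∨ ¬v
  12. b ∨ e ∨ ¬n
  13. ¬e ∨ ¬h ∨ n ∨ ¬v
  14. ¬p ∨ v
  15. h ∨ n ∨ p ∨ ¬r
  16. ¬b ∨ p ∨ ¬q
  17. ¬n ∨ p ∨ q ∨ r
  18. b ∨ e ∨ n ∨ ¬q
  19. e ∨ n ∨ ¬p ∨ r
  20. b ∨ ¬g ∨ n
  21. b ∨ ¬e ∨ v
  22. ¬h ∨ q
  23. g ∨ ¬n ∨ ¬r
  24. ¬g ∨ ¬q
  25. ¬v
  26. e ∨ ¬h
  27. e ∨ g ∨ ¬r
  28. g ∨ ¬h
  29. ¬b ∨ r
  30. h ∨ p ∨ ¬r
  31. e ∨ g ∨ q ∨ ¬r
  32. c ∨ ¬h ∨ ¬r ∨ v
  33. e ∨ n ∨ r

Case v = True:
  Clause (¬v) is falsified — contradiction.
Case v = False:
  (¬p ∨ v) forces p = False.
  (¬e ∨ p) forces e = False.
  (¬b ∨ e ∨ v) forces b = False.
  (b ∨ e ∨ ¬n) forces n = False.
  (b ∨ e ∨ n ∨ ¬q) forces q = False.
  (e ∨ h ∨ q) forces h = True.
  Clause (¬h ∨ q) is falsified — contradiction.
Both cases fail, so the formula is unsatisfiable.

Unsatisfiable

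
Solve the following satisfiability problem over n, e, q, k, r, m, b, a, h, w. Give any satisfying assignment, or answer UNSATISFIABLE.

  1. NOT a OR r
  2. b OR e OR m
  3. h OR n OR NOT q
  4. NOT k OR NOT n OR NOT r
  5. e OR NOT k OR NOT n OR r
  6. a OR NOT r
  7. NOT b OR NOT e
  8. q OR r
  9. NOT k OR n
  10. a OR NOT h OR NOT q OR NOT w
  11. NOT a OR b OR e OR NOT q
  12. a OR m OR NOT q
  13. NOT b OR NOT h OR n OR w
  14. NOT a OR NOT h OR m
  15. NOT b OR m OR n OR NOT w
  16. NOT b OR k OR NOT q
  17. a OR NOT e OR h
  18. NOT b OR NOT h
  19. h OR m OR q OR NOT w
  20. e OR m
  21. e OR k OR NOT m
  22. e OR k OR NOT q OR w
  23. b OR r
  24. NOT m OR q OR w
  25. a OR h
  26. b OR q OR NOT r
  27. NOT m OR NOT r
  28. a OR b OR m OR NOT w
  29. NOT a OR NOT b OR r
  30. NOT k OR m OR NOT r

n = True, e = True, q = True, k = False, r = True, m = False, b = False, a = True, h = False, w = False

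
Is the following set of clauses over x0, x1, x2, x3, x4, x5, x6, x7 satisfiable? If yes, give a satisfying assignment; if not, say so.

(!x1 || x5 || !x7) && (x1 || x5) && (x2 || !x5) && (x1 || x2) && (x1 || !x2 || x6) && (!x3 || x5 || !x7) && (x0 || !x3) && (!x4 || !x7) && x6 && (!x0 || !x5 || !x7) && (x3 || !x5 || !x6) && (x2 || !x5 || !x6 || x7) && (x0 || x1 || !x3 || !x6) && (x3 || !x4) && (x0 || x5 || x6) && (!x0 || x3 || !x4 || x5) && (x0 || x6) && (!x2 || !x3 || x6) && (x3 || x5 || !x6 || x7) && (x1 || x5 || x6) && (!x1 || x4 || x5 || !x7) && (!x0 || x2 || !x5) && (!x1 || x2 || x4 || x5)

x0 = True, x1 = False, x2 = True, x3 = True, x4 = True, x5 = True, x6 = True, x7 = False

Unit clause (x6) forces x6 = True.
Set x0 = True.
Set x1 = False.
  then (x1 || x5) forces x5 = True.
  then (x2 || !x5) forces x2 = True.
  then (!x0 || !x5 || !x7) forces x7 = False.
  then (x3 || !x5 || !x6) forces x3 = True.
Set x4 = True.
All clauses satisfied.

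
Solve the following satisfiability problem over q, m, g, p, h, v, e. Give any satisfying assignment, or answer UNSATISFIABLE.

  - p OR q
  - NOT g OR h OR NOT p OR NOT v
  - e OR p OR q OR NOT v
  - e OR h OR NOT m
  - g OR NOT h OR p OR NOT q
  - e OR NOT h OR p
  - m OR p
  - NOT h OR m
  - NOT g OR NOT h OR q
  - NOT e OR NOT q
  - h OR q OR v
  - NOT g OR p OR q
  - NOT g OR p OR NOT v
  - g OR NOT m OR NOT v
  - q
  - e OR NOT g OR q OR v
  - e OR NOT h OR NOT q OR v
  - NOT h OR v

Unit clause (q) forces q = True.
In (NOT e OR NOT q) only NOT e is left, so e = False.
Set m = False.
  then (m OR p) forces p = True.
  then (NOT h OR m) forces h = False.
Set g = True.
  then (NOT g OR h OR NOT p OR NOT v) forces v = False.
All clauses satisfied.

q: True, m: False, g: True, p: True, h: False, v: False, e: False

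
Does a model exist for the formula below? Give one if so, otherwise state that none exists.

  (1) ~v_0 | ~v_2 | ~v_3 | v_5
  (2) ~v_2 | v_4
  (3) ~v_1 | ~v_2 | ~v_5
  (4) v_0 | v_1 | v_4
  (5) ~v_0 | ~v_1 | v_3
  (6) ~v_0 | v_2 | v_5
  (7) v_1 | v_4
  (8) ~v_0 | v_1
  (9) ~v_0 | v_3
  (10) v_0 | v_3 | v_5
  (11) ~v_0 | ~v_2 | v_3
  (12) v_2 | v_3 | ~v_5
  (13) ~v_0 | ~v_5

Try v_0 = True:
  (~v_0 | v_1) forces v_1 = True.
  (~v_0 | ~v_1 | v_3) forces v_3 = True.
  (~v_0 | ~v_5) forces v_5 = False.
  (~v_0 | ~v_2 | ~v_3 | v_5) forces v_2 = False.
  clause (~v_0 | v_2 | v_5) is falsified — backtrack.
So v_0 = False.
Set v_1 = True.
Set v_2 = False.
Try v_3 = False:
  (v_0 | v_3 | v_5) forces v_5 = True.
  clause (v_2 | v_3 | ~v_5) is falsified — backtrack.
So v_3 = True.
Set v_4 = False.
Set v_5 = True.
All clauses satisfied.

v_0: False; v_1: True; v_2: False; v_3: True; v_4: False; v_5: True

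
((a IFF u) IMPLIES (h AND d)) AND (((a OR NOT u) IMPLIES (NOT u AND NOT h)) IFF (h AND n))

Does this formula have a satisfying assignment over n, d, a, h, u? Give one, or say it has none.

n = True, d = False, a = False, h = True, u = True

  (a IFF u) IMPLIES (h AND d) = True
    a IFF u = False
    h AND d = False
  ((a OR NOT u) IMPLIES (NOT u AND NOT h)) IFF (h AND n) = True
    (a OR NOT u) IMPLIES (NOT u AND NOT h) = True
      a OR NOT u = False
        NOT u = False
      NOT u AND NOT h = False
        NOT u = False
        NOT h = False
    h AND n = True
Both conjuncts True, so the formula holds.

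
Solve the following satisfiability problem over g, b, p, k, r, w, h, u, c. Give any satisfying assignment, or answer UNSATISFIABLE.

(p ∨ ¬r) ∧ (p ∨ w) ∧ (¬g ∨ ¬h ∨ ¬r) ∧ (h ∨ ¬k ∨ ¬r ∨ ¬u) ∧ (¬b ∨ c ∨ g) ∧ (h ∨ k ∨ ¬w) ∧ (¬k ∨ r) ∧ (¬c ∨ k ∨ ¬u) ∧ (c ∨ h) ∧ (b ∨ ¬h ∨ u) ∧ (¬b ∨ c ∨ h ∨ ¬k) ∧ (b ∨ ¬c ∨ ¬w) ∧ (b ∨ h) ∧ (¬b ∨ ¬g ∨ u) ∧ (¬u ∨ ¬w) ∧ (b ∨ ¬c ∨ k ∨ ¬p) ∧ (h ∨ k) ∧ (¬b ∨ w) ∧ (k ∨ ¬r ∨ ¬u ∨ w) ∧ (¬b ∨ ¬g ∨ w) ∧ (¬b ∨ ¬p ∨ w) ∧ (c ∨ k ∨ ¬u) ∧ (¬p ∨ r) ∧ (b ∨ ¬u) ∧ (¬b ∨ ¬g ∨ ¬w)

g=F, b=T, p=F, k=F, r=F, w=T, h=T, u=F, c=T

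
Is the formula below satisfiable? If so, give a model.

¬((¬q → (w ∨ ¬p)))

w = False, p = True, q = False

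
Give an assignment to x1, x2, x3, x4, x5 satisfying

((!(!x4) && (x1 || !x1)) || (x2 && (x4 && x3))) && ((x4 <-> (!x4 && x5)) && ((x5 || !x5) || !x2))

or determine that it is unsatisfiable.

Unsatisfiable — no assignment works.

Case x4 = True: the conjunct x4 <-> (!x4 && x5) becomes True <-> (False && x5) = False.
Case x4 = False: the conjunct (!(!x4) && (x1 || !x1)) || (x2 && (x4 && x3)) becomes (False && (x1 || !x1)) || (x2 && False) = False.
Both cases fail — unsatisfiable.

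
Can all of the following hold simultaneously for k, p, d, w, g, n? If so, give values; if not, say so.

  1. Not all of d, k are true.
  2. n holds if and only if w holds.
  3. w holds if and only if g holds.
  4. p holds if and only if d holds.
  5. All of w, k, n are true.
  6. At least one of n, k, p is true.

k: True, p: False, d: False, w: True, g: True, n: True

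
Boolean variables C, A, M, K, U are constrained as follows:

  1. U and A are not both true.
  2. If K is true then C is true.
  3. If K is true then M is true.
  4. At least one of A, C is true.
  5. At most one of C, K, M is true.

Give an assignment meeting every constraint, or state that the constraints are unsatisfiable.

C = True, A = False, M = False, K = False, U = False

  (1) U=F, A=F — not both ✓
  (2) K=F ⇒ C: vacuous ✓
  (3) K=F ⇒ M: vacuous ✓
  (4) {A, C}: 1 true — at least one ✓
  (5) {C, K, M}: 1 true — at most one ✓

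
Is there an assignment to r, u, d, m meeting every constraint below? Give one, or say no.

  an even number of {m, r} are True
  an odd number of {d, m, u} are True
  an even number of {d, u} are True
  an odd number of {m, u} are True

r = True, u = False, d = False, m = True

{m, r}: 2 true → even ✓
{d, m, u}: 1 true → odd ✓
{d, u}: 0 true → even ✓
{m, u}: 1 true → odd ✓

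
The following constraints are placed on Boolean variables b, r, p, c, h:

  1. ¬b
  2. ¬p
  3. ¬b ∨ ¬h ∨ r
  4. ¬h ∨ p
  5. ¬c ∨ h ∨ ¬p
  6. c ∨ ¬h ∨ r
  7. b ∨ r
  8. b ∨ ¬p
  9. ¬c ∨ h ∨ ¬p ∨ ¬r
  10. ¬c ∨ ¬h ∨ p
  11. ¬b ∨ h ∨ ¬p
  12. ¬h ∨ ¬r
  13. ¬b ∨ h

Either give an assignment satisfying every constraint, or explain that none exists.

b = False, r = True, p = False, c = False, h = False

Unit clause (¬b) forces b = False.
Unit clause (¬p) forces p = False.
In (¬h ∨ p) only ¬h is left, so h = False.
In (b ∨ r) only r is left, so r = True.
Set c = False.
All clauses satisfied.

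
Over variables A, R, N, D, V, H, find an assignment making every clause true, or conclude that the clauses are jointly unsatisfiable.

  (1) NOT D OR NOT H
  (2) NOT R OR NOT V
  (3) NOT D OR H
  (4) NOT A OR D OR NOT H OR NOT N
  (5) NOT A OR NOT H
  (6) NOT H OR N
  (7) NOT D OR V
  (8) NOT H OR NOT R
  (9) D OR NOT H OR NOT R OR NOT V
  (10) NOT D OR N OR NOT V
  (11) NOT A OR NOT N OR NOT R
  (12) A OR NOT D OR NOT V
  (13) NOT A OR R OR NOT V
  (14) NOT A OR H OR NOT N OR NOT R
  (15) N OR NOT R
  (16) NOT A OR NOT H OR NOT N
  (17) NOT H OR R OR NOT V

A = False, R = True, N = True, D = False, V = False, H = False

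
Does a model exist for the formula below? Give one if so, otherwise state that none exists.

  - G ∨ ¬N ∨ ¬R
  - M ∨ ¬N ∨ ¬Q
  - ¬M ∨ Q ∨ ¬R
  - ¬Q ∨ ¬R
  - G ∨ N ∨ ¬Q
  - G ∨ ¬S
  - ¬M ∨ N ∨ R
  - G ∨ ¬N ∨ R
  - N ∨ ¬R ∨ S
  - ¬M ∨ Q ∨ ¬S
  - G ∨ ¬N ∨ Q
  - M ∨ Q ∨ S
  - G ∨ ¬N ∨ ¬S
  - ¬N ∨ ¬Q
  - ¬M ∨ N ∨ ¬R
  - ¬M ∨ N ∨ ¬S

Set G = True.
Set R = True.
  then (¬Q ∨ ¬R) forces Q = False.
  then (¬M ∨ Q ∨ ¬R) forces M = False.
  then (M ∨ Q ∨ S) forces S = True.
Set N = True.
All clauses satisfied.

G: True, R: True, Q: False, N: True, M: False, S: True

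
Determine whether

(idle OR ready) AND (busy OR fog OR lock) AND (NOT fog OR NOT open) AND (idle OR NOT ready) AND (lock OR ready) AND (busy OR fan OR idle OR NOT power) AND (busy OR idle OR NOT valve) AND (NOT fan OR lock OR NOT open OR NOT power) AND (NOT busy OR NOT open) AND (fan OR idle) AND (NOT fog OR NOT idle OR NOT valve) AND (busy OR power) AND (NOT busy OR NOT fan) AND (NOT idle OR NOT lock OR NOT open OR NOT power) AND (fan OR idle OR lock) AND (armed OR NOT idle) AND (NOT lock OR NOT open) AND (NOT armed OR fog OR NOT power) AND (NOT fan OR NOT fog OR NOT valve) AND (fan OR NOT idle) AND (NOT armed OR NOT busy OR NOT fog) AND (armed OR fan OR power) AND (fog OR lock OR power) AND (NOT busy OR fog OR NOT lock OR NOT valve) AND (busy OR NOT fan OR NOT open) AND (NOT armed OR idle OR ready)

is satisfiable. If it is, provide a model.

power=T, busy=F, valve=F, lock=F, open=F, fan=T, fog=T, idle=T, ready=T, armed=T

Try power = False:
  (busy OR power) forces busy = True.
  (NOT busy OR NOT open) forces open = False.
  (NOT busy OR NOT fan) forces fan = False.
  (fan OR idle) forces idle = True.
  clause (fan OR NOT idle) is falsified — backtrack.
So power = True.
Set busy = False.
Set valve = False.
Set lock = False.
  then (busy OR fog OR lock) forces fog = True.
  then (NOT fog OR NOT open) forces open = False.
  then (lock OR ready) forces ready = True.
  then (idle OR NOT ready) forces idle = True.
  then (armed OR NOT idle) forces armed = True.
  then (fan OR NOT idle) forces fan = True.
All clauses satisfied.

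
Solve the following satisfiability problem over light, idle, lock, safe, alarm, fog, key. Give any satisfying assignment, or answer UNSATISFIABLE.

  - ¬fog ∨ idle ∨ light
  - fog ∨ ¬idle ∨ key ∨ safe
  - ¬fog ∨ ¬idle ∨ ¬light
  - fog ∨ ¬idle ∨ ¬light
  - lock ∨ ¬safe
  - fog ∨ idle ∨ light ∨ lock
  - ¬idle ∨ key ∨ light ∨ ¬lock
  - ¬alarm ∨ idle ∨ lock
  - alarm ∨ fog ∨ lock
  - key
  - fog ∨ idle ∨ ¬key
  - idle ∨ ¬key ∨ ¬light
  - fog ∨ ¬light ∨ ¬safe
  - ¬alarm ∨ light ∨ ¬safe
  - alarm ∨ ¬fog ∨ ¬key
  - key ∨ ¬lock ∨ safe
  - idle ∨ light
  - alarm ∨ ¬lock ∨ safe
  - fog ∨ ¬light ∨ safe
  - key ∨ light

light = False, idle = True, lock = True, safe = False, alarm = True, fog = True, key = True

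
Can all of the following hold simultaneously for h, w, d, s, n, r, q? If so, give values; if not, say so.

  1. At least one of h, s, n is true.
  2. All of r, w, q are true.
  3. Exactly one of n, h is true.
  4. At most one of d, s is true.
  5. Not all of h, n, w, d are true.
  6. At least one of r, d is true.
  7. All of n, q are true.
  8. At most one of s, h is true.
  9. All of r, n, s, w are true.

h = False; w = True; d = False; s = True; n = True; r = True; q = True

  (1) {h, s, n}: 2 true — at least one ✓
  (2) {r, w, q}: all 3 true ✓
  (3) {n, h}: 1 true — exactly one ✓
  (4) {d, s}: 1 true — at most one ✓
  (5) {h, n, w, d}: 2/4 true — not all ✓
  (6) {r, d}: 1 true — at least one ✓
  (7) {n, q}: all 2 true ✓
  (8) {s, h}: 1 true — at most one ✓
  (9) {r, n, s, w}: all 4 true ✓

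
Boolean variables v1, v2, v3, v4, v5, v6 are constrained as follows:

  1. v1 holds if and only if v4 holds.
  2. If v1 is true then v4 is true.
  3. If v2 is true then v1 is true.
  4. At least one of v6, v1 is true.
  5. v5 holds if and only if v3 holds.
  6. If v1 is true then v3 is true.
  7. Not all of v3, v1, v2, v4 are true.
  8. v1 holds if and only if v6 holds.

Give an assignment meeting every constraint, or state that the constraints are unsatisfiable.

v1 = True, v2 = False, v3 = True, v4 = True, v5 = True, v6 = True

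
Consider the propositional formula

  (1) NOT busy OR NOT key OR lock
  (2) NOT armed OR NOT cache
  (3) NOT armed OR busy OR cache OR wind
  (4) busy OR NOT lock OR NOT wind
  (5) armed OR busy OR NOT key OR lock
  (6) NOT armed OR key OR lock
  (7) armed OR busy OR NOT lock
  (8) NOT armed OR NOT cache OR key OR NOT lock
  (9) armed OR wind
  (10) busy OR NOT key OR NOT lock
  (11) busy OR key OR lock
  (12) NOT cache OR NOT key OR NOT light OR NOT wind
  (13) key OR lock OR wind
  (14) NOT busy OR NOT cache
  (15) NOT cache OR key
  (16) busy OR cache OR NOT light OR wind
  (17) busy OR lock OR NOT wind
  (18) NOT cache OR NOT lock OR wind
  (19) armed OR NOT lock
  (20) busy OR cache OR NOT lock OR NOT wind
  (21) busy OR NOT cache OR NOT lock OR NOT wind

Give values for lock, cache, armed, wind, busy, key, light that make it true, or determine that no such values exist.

lock: True, cache: False, armed: True, wind: False, busy: True, key: False, light: False

Set lock = True.
  then (armed OR NOT lock) forces armed = True.
  then (NOT armed OR NOT cache) forces cache = False.
Set wind = False.
  then (NOT armed OR busy OR cache OR wind) forces busy = True.
Set key = False.
Set light = False.
All clauses satisfied.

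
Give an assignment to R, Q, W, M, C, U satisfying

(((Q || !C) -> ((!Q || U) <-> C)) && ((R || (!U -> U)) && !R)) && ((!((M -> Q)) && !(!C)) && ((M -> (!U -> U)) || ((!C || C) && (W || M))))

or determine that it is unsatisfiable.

R: False; Q: False; W: False; M: True; C: True; U: True

  ((Q || !C) -> ((!Q || U) <-> C)) && ((R || (!U -> U)) && !R) = True
    (Q || !C) -> ((!Q || U) <-> C) = True
      Q || !C = False
        !C = False
      (!Q || U) <-> C = True
        !Q || U = True
          !Q = True
    (R || (!U -> U)) && !R = True
      R || (!U -> U) = True
        !U -> U = True
          !U = False
      !R = True
  (!((M -> Q)) && !(!C)) && ((M -> (!U -> U)) || ((!C || C) && (W || M))) = True
    !((M -> Q)) && !(!C) = True
      !((M -> Q)) = True
        M -> Q = False
      !(!C) = True
        !C = False
    (M -> (!U -> U)) || ((!C || C) && (W || M)) = True
      M -> (!U -> U) = True
        !U -> U = True
          !U = False
      (!C || C) && (W || M) = True
        !C || C = True
          !C = False
        W || M = True
Both conjuncts True, so the formula holds.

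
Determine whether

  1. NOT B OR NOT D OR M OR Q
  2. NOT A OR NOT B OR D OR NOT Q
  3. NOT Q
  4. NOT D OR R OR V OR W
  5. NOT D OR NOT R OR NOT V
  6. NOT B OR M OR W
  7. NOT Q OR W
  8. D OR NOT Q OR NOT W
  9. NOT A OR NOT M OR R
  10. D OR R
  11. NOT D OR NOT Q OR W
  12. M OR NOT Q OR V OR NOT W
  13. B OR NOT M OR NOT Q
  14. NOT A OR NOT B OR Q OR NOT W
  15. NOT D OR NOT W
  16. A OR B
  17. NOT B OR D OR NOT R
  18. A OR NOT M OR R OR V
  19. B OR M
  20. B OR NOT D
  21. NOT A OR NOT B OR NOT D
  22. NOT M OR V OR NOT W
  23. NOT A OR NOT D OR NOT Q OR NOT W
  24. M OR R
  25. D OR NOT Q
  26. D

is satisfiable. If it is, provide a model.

W: False; M: True; V: True; Q: False; D: True; B: True; A: False; R: False

Unit clause (NOT Q) forces Q = False.
Unit clause (D) forces D = True.
In (NOT D OR NOT W) only NOT W is left, so W = False.
In (B OR NOT D) only B is left, so B = True.
In (NOT A OR NOT B OR NOT D) only NOT A is left, so A = False.
In (NOT B OR NOT D OR M OR Q) only M is left, so M = True.
Set V = True.
  then (NOT D OR NOT R OR NOT V) forces R = False.
All clauses satisfied.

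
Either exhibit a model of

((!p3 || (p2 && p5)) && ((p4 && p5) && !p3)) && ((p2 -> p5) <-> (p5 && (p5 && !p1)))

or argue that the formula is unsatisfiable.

p1=F; p2=T; p3=F; p4=T; p5=T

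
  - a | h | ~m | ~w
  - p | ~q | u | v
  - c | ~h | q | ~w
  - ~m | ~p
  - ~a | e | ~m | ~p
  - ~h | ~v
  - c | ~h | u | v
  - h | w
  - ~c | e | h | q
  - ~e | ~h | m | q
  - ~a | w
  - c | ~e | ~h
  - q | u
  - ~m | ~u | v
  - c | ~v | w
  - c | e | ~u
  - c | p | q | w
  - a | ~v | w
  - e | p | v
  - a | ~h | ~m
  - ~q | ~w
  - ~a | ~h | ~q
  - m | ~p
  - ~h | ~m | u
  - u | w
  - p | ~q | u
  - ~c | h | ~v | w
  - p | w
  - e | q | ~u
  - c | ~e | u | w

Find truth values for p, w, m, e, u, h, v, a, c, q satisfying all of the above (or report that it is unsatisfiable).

Try p = True:
  (~m | ~p) forces m = False.
  clause (m | ~p) is falsified — backtrack.
So p = False.
  then (p | w) forces w = True.
  then (~q | ~w) forces q = False.
  then (q | u) forces u = True.
  then (e | q | ~u) forces e = True.
Set m = False.
  then (~e | ~h | m | q) forces h = False.
Set v = False.
Set a = True.
Set c = True.
All clauses satisfied.

p = False, w = True, m = False, e = True, u = True, h = False, v = False, a = True, c = True, q = False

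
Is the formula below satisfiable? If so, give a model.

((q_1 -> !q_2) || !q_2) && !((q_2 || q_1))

q_1=F; q_2=F

  (q_1 -> !q_2) || !q_2 = True
    q_1 -> !q_2 = True
      !q_2 = True
    !q_2 = True
  !((q_2 || q_1)) = True
    q_2 || q_1 = False
Both conjuncts True, so the formula holds.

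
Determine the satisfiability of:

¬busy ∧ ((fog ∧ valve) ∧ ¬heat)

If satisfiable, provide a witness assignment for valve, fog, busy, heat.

valve = True, fog = True, busy = False, heat = False

  ¬busy = True
  (fog ∧ valve) ∧ ¬heat = True
    fog ∧ valve = True
    ¬heat = True
Both conjuncts True, so the formula holds.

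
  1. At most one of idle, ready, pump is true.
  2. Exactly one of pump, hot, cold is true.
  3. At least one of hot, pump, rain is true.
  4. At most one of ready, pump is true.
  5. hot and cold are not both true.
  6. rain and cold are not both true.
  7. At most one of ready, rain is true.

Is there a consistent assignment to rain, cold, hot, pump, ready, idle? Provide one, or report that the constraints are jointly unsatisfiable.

rain = False; cold = False; hot = True; pump = False; ready = True; idle = False

  (1) {idle, ready, pump}: 1 true — at most one ✓
  (2) {pump, hot, cold}: 1 true — exactly one ✓
  (3) {hot, pump, rain}: 1 true — at least one ✓
  (4) {ready, pump}: 1 true — at most one ✓
  (5) hot=T, cold=F — not both ✓
  (6) rain=F, cold=F — not both ✓
  (7) {ready, rain}: 1 true — at most one ✓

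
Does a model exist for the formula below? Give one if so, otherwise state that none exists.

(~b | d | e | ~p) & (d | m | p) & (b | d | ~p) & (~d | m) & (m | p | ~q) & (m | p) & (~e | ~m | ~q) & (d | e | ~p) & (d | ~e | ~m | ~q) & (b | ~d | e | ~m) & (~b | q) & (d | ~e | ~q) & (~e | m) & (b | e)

e=T, p=F, b=F, m=T, d=F, q=F

Set e = True.
  then (~e | m) forces m = True.
  then (~e | ~m | ~q) forces q = False.
  then (~b | q) forces b = False.
Set p = False.
Set d = False.
All clauses satisfied.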